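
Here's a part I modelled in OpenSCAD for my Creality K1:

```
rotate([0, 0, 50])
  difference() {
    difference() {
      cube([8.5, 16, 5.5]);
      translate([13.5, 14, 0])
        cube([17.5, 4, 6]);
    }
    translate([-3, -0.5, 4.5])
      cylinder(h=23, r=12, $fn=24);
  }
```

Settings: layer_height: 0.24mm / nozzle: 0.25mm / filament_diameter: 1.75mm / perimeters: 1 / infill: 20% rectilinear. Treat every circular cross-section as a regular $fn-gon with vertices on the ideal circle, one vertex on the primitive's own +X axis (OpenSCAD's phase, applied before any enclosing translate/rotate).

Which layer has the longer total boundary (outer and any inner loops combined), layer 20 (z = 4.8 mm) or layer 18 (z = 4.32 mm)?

Layer 20 (z = 4.8): the cube is present — its section is the full 8.5×16 rectangle (perimeter 49.00 mm); the 17.5×4 cube at (13.5, 14) contributes its full rectangle (perimeter 43.00 mm); Subtracting the remaining from the first: starting from the 8.5×16 cube, the 17.5×4 cube at (13.5, 14) misses the remaining region (no effect) — boundary = 49.00 mm; the r=12 cylinder at (-3, -0.5) contributes a regular 24-gon of circumradius 12 (perimeter = 2·24·12.000·sin(180°/24) = 75.18 mm); Subtracting the remaining from the first: starting from the result so far, the r=12 cylinder at (-3, -0.5) partially overlaps it — only the 71.22 mm² overlap (of its 447.24 mm²) is removed, clipping the outline — boundary = 38.97 mm; (rotated 50° about Z; rotation is an isometry so areas/perimeters/island counts are preserved). So its perimeter = 38.97 mm. Layer 18 (z = 4.32): the cube is present — its section is the full 8.5×16 rectangle (perimeter 49.00 mm); the cube at (13.5, 14) is present — its section is the full 17.5×4 rectangle (perimeter 43.00 mm); Taking the first minus the rest: starting from the 8.5×16 cube, the 17.5×4 cube at (13.5, 14) misses the remaining region (no effect) — boundary = 49.00 mm; the cylinder at (-3, -0.5) is not intersected at this z (z outside [4.5, 27.5]); Taking the first minus the rest: none of the subtracted shapes is present at this height, so that combined region is unchanged — boundary = 49.00 mm; (whole slice rotated 50° about Z — lengths, areas and connectivity unchanged). So its perimeter = 49.00 mm. Layer 18 is larger (49.00 vs 38.97 mm).

layer 18 (z = 4.32 mm)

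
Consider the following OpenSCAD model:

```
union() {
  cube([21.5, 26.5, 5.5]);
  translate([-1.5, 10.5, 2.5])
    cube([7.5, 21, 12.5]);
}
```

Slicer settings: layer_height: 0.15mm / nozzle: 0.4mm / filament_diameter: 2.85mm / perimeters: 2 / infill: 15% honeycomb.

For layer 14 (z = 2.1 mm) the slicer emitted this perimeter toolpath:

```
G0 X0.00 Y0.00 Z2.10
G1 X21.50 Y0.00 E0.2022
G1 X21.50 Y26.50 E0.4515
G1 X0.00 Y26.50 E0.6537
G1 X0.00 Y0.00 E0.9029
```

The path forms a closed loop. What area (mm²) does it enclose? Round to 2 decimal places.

569.75 mm²

Apply the shoelace formula to the sequence of (X, Y) vertices; enclosed area = 569.75 mm².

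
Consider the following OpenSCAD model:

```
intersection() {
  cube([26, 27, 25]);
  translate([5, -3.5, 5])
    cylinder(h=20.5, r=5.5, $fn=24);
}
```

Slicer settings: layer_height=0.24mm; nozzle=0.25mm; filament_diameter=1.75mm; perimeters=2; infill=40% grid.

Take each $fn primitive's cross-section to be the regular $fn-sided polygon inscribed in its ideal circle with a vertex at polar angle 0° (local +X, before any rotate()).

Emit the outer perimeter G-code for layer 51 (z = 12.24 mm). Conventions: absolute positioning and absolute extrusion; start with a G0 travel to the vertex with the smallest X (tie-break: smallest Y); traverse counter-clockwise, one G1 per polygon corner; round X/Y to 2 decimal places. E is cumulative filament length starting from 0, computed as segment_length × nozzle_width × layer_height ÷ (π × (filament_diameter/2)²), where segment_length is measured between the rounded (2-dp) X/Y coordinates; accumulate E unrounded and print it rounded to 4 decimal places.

At z = 12.24 mm: the 26×27 cube contributes its full rectangle; the r=5.5 cylinder at (5, -3.5) gives a regular 24-gon of circumradius 5.5 (constant along its height); After intersecting: the r=5.5 cylinder at (5, -3.5) partially overlaps the 26×27 cube; clipping to the common part keeps 11.51 mm² — 1 connected region. The outline is a single polygon with 9 vertices. Extrusion per mm of travel: 0.25 × 0.24 / (π × 0.875²) = 0.024945. Accumulating E over each segment gives final E = 0.4484.

G0 X0.81 Y0.00 Z12.24
G1 X9.19 Y0.00 E0.2090
G1 X8.89 Y0.39 E0.2213
G1 X7.75 Y1.26 E0.2571
G1 X6.42 Y1.81 E0.2930
G1 X5.00 Y2.00 E0.3287
G1 X3.58 Y1.81 E0.3645
G1 X2.25 Y1.26 E0.4004
G1 X1.11 Y0.39 E0.4361
G1 X0.81 Y0.00 E0.4484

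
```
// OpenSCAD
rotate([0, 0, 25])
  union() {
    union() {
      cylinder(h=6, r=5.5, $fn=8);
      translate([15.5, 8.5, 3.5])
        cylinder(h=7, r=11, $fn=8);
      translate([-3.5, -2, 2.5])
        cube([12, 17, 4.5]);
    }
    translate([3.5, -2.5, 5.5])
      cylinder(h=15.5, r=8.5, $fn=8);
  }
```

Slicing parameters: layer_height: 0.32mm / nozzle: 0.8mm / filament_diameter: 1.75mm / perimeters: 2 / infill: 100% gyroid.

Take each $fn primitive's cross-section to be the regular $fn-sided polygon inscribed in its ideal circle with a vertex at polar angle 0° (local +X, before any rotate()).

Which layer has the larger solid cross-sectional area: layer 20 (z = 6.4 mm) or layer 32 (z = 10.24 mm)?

layer 20 (z = 6.4 mm)

Layer 20 (z = 6.4): the cylinder does not reach this height (z outside [0, 6]); the r=11 cylinder at (15.5, 8.5) gives a regular 8-gon of circumradius 11 (constant along its height) (area = (8/2)·11.000²·sin(360°/8) = 342.24 mm²); the cube at (-3.5, -2) (footprint 12×17) is included at this height (area 204.00 mm²); Merging all regions: the regions partially overlap — summed areas 546.24 mm² minus the doubly-counted overlap 35.96 mm² gives 510.28 mm² — area = 510.28 mm²; the r=8.5 cylinder at (3.5, -2.5) gives a regular 8-gon of circumradius 8.5 (constant along its height) (area = (8/2)·8.500²·sin(360°/8) = 204.35 mm²); Merging all regions: the regions partially overlap — summed areas 714.64 mm² minus the doubly-counted overlap 86.38 mm² gives 628.26 mm² — area = 628.26 mm²; (rotated 25° about Z; rotation is an isometry so areas/perimeters/island counts are preserved). So its area = 628.26 mm². Layer 32 (z = 10.24): the cylinder does not reach this height (z outside [0, 6]); the cylinder at (15.5, 8.5): section is a regular 8-gon, circumradius r=11 (area = (8/2)·11.000²·sin(360°/8) = 342.24 mm²); the cube at (-3.5, -2) is absent (z outside [2.5, 7]); Merging all regions: only the r=11 cylinder at (15.5, 8.5) is present, so the union is just that shape — area = 342.24 mm²; the cylinder at (3.5, -2.5): section is a regular 8-gon, circumradius r=8.5 (area = (8/2)·8.500²·sin(360°/8) = 204.35 mm²); Combining (union): the regions partially overlap — summed areas 546.59 mm² minus the doubly-counted overlap 12.54 mm² gives 534.05 mm² — area = 534.05 mm²; (rotated 25° about Z; rotation is an isometry so areas/perimeters/island counts are preserved). So its area = 534.05 mm². Layer 20 is larger (628.26 vs 534.05 mm²).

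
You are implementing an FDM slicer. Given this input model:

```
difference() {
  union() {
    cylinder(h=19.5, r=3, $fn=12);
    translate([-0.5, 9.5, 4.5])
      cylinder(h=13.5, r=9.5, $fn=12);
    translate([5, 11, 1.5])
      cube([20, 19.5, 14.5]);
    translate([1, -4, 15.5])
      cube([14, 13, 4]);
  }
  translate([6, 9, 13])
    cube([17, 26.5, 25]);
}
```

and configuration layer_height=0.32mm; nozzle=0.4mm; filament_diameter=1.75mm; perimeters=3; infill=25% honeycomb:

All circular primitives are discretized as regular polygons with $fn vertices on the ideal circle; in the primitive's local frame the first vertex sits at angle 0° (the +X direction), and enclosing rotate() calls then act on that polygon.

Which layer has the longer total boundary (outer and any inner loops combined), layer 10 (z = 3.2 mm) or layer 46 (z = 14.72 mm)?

Layer 10 (z = 3.2): the r=3 cylinder contributes a regular 12-gon of circumradius 3 (perimeter = 2·12·3.000·sin(180°/12) = 18.63 mm); the cylinder at (-0.5, 9.5) is absent (z outside [4.5, 18]); the cube at (5, 11) is present — its section is the full 20×19.5 rectangle (perimeter 79.00 mm); the cube at (1, -4) is not intersected at this z (z outside [15.5, 19.5]); Merging all regions: the 2 present regions are separate (no shared area or edge), so areas and boundary lengths simply add and each stays a separate island — boundary = 97.63 mm; the cube at (6, 9) does not reach this height (z outside [13, 38]); After the difference (first − rest): none of the subtracted shapes is present at this height, so that combined region is unchanged — boundary = 97.63 mm. So its perimeter = 97.63 mm. Layer 46 (z = 14.72): the cylinder: section is a regular 12-gon, circumradius r=3 (perimeter = 2·12·3.000·sin(180°/12) = 18.63 mm); the r=9.5 cylinder at (-0.5, 9.5) contributes a regular 12-gon of circumradius 9.5 (perimeter = 2·12·9.500·sin(180°/12) = 59.01 mm); the cube at (5, 11) (footprint 20×19.5) is included at this height (perimeter 79.00 mm); the cube at (1, -4) does not reach this height (z outside [15.5, 19.5]); Taking the union: the regions partially overlap (shared area 25.19 mm²), so the edge portions inside another operand are dropped and the merged outline is re-measured after clipping — boundary = 126.29 mm; the cube at (6, 9) (footprint 17×26.5) is included at this height (perimeter 87.00 mm); After the difference (first − rest): starting from that combined region, the 17×26.5 cube at (6, 9) partially overlaps it — only the 337.17 mm² overlap (of its 450.50 mm²) is removed, clipping the outline — boundary = 136.68 mm. So its perimeter = 136.68 mm. Layer 46 is larger (136.68 vs 97.63 mm).

layer 46 (z = 14.72 mm)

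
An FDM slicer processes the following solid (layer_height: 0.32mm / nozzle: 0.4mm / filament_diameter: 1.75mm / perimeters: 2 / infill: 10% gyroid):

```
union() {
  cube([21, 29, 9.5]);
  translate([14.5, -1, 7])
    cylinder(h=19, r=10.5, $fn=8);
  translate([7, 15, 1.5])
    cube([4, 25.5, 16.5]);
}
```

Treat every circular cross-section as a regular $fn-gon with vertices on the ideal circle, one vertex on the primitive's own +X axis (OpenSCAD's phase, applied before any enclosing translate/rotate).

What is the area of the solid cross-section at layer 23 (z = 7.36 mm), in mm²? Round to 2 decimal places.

At z = 7.36 mm: the cube is present — its section is the full 21×29 rectangle (area 609.00 mm²); the r=10.5 cylinder at (14.5, -1) gives a regular 8-gon of circumradius 10.5 (constant along its height) (area = (8/2)·10.500²·sin(360°/8) = 311.83 mm²); the 4×25.5 cube at (7, 15) contributes its full rectangle (area 102.00 mm²); Combining (union): the regions partially overlap — summed areas 1022.83 mm² minus the doubly-counted overlap 176.67 mm² gives 846.17 mm² — area = 846.17 mm². Overall, the cross-section is a single solid region. Net area = 846.17 mm².

846.17 mm²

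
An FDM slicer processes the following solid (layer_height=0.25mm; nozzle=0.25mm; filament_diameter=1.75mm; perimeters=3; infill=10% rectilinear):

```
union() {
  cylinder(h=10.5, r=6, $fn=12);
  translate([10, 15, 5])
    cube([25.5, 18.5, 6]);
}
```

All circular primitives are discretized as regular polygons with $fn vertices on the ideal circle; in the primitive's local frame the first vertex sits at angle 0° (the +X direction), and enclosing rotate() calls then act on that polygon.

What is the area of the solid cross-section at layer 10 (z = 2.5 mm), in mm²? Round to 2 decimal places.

108.00 mm²

At z = 2.5 mm: the r=6 cylinder gives a regular 12-gon of circumradius 6 (constant along its height) (area = (12/2)·6.000²·sin(360°/12) = 108.00 mm²); the cube at (10, 15) is not intersected at this z (z outside [5, 11]); Taking the union: only the r=6 cylinder is present, so the union is just that shape — area = 108.00 mm². Overall, the cross-section is a single solid region. Net area = 108.00 mm².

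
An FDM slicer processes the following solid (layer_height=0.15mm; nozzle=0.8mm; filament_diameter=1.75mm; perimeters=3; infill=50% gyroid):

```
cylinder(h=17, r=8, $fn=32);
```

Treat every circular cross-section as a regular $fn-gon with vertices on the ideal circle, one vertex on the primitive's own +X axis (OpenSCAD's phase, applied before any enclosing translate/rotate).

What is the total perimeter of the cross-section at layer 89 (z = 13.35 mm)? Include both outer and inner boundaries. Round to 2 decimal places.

50.18 mm

At z = 13.35 mm: the cylinder: section is a regular 32-gon, circumradius r=8 (perimeter = 2·32·8.000·sin(180°/32) = 50.18 mm). Overall, the cross-section is a single solid region. Total boundary length (outer) = 50.18 mm.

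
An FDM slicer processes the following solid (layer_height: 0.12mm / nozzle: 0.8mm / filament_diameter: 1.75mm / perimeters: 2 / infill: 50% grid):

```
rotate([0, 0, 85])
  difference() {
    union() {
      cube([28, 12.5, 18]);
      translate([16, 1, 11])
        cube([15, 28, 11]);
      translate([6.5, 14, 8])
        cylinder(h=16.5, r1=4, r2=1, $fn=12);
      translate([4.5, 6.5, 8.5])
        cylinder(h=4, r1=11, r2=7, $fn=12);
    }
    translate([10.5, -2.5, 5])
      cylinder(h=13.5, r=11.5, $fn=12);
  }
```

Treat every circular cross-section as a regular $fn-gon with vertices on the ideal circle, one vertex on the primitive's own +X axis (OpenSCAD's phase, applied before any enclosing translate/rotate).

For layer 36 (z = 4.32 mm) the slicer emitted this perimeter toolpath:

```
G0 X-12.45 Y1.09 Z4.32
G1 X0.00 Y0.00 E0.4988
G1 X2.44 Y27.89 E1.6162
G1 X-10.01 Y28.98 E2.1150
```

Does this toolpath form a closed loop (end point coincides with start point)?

no

Start point (G0): (-12.45, 1.09). End point (last G1): the path does not return to the start — open.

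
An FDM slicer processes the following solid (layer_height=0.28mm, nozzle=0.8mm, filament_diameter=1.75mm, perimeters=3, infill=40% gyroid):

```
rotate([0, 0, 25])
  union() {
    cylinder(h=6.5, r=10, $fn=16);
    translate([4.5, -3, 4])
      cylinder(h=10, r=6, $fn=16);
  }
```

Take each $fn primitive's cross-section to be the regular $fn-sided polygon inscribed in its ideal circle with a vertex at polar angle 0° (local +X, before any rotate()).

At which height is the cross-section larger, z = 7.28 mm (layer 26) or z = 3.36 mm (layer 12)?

Layer 26 (z = 7.28): the cylinder is absent (z outside [0, 6.5]); the r=6 cylinder at (4.5, -3) gives a regular 16-gon of circumradius 6 (constant along its height) (area = (16/2)·6.000²·sin(360°/16) = 110.21 mm²); Combining (union): only the r=6 cylinder at (4.5, -3) is present, so the union is just that shape — area = 110.21 mm²; (whole slice rotated 25° about Z — lengths, areas and connectivity unchanged). So its area = 110.21 mm². Layer 12 (z = 3.36): the r=10 cylinder contributes a regular 16-gon of circumradius 10 (area = (16/2)·10.000²·sin(360°/16) = 306.15 mm²); the cylinder at (4.5, -3) is not intersected at this z (z outside [4, 14]); Merging all regions: only the r=10 cylinder is present, so the union is just that shape — area = 306.15 mm²; (rotated 25° about Z; rotation is an isometry so areas/perimeters/island counts are preserved). So its area = 306.15 mm². Layer 12 is larger (306.15 vs 110.21 mm²).

layer 12 (z = 3.36 mm)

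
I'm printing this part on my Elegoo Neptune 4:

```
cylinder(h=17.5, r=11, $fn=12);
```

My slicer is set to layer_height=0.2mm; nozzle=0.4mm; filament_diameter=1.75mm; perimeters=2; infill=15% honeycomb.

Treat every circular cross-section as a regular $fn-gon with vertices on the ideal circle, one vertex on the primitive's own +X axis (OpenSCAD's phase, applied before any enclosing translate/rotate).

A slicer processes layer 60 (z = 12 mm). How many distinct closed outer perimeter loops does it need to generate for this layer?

At z = 12 mm: the r=11 cylinder contributes a regular 12-gon of circumradius 11. The result has 1 disconnected region.

1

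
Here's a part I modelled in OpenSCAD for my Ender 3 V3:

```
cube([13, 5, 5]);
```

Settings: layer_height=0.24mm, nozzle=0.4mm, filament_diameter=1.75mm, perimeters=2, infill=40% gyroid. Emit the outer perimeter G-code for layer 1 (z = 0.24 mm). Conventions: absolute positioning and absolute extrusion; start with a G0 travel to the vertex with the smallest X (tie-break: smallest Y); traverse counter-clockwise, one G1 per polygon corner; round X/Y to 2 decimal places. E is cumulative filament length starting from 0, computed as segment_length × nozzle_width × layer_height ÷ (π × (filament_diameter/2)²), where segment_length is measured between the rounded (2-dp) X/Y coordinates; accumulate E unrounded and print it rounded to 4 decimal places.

At z = 0.24 mm: the cube is present — its section is the full 13×5 rectangle. The outline is a single polygon with 4 vertices. Extrusion per mm of travel: 0.4 × 0.24 / (π × 0.875²) = 0.039912. Accumulating E over each segment gives final E = 1.4368.

G0 X0.00 Y0.00 Z0.24
G1 X13.00 Y0.00 E0.5189
G1 X13.00 Y5.00 E0.7184
G1 X0.00 Y5.00 E1.2373
G1 X0.00 Y0.00 E1.4368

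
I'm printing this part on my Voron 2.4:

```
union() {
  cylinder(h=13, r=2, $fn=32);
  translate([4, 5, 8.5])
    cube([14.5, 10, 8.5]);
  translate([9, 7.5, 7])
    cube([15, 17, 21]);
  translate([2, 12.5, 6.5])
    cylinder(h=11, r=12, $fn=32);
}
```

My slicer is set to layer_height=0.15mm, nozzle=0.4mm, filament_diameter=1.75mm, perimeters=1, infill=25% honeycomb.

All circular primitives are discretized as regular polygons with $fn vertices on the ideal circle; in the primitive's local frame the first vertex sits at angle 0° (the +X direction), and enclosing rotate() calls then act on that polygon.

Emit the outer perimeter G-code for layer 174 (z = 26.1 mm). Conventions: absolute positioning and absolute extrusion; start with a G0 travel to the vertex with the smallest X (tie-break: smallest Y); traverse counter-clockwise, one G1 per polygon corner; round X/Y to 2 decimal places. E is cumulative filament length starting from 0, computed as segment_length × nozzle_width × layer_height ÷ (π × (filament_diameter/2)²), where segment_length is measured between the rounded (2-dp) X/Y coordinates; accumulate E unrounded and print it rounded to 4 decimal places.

G0 X9.00 Y7.50 Z26.10
G1 X24.00 Y7.50 E0.3742
G1 X24.00 Y24.50 E0.7982
G1 X9.00 Y24.50 E1.1724
G1 X9.00 Y7.50 E1.5965

At z = 26.1 mm: the cylinder does not reach this height (z outside [0, 13]); the cube at (4, 5) does not reach this height (z outside [8.5, 17]); the 15×17 cube at (9, 7.5) contributes its full rectangle; the cylinder at (2, 12.5) is absent (z outside [6.5, 17.5]); Taking the union: only the 15×17 cube at (9, 7.5) is present, so the union is just that shape — 1 connected region. The outline is a single polygon with 4 vertices. Extrusion per mm of travel: 0.4 × 0.15 / (π × 0.875²) = 0.024945. Accumulating E over each segment gives final E = 1.5965.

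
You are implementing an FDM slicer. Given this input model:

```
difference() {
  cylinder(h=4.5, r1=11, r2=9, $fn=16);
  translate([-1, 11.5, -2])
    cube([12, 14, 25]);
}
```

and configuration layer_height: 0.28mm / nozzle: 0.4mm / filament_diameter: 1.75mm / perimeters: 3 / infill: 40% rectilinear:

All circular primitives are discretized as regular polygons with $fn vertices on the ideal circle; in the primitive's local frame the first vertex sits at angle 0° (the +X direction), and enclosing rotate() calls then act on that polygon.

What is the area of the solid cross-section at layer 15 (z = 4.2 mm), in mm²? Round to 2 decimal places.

255.38 mm²

At z = 4.2 mm: the cone contributes a regular 16-gon of circumradius 9.133 (interpolated between r1=11 and r2=9 at t=0.933) (area = (16/2)·9.133²·sin(360°/16) = 255.38 mm²); the cube at (-1, 11.5) (footprint 12×14) is included at this height (area 168.00 mm²); Taking the first minus the rest: starting from the cone (255.38 mm²), the 12×14 cube at (-1, 11.5) misses the remaining region (no effect) — area = 255.38 mm². Overall, the cross-section is a single solid region. Net area = 255.38 mm².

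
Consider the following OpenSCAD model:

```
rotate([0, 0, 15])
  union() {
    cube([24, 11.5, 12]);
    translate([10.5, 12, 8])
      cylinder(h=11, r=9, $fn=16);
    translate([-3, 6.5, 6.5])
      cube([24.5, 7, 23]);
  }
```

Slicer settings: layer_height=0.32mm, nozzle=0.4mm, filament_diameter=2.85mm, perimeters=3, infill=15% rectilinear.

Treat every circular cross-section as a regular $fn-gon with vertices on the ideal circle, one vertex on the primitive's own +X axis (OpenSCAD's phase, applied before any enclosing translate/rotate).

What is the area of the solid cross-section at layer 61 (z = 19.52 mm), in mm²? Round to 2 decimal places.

171.50 mm²

At z = 19.52 mm: the cube does not reach this height (z outside [0, 12]); the cylinder at (10.5, 12) is not intersected at this z (z outside [8, 19]); the cube at (-3, 6.5) is present — its section is the full 24.5×7 rectangle (area 171.50 mm²); Taking the union: only the 24.5×7 cube at (-3, 6.5) is present, so the union is just that shape — area = 171.50 mm²; (whole slice rotated 15° about Z — lengths, areas and connectivity unchanged). Overall, the cross-section is a single solid region. Net area = 171.50 mm².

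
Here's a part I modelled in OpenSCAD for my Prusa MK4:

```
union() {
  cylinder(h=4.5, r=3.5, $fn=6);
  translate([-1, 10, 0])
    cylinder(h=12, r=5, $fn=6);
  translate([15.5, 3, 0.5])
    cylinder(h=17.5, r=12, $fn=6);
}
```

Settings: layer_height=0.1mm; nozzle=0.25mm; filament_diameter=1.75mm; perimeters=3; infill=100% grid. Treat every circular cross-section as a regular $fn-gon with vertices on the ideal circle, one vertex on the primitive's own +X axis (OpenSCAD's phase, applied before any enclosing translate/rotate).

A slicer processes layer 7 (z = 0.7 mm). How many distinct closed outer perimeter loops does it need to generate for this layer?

3

At z = 0.7 mm: the r=3.5 cylinder contributes a regular 6-gon of circumradius 3.5; the r=5 cylinder at (-1, 10) gives a regular 6-gon of circumradius 5 (constant along its height); the r=12 cylinder at (15.5, 3) contributes a regular 6-gon of circumradius 12; Merging all regions: the 3 present regions are separate (no shared area or edge), so areas and boundary lengths simply add and each stays a separate island — 3 connected regions. The result has 3 disconnected regions.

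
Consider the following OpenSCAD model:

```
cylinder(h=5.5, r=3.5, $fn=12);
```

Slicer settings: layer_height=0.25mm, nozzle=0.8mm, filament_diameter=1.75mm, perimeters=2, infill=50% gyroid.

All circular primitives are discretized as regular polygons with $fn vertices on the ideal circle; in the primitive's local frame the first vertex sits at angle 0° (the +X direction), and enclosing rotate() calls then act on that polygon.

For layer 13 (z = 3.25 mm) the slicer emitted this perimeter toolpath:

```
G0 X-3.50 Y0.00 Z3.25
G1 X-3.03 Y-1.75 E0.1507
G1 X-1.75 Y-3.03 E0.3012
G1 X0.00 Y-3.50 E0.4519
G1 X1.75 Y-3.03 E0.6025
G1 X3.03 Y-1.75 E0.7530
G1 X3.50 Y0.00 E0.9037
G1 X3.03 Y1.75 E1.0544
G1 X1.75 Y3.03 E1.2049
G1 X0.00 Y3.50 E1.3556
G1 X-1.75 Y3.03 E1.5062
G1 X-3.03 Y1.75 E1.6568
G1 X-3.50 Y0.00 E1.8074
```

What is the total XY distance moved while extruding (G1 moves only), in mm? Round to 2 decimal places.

21.74 mm

Sum the Euclidean lengths of each G1 segment: total = 21.74 mm.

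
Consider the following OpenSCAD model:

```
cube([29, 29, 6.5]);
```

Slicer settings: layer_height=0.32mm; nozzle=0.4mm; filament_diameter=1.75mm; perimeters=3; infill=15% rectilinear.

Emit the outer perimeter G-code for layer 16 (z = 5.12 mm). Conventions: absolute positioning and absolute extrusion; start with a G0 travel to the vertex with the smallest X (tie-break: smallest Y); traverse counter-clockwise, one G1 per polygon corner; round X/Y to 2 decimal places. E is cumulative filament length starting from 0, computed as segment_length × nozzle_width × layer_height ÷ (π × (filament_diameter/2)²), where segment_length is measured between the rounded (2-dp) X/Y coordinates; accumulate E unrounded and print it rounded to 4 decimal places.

G0 X0.00 Y0.00 Z5.12
G1 X29.00 Y0.00 E1.5433
G1 X29.00 Y29.00 E3.0865
G1 X0.00 Y29.00 E4.6298
G1 X0.00 Y0.00 E6.1731

At z = 5.12 mm: the cube (footprint 29×29) is included at this height. The outline is a single polygon with 4 vertices. Extrusion per mm of travel: 0.4 × 0.32 / (π × 0.875²) = 0.053216. Accumulating E over each segment gives final E = 6.1731.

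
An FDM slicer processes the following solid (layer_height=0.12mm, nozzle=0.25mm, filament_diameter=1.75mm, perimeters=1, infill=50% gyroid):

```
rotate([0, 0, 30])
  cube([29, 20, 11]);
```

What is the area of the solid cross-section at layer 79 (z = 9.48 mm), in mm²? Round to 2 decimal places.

580.00 mm²

At z = 9.48 mm: the cube is present — its section is the full 29×20 rectangle (area 580.00 mm²); (rotated 30° about Z; rotation is an isometry so areas/perimeters/island counts are preserved). Overall, the cross-section is a single solid region. Net area = 580.00 mm².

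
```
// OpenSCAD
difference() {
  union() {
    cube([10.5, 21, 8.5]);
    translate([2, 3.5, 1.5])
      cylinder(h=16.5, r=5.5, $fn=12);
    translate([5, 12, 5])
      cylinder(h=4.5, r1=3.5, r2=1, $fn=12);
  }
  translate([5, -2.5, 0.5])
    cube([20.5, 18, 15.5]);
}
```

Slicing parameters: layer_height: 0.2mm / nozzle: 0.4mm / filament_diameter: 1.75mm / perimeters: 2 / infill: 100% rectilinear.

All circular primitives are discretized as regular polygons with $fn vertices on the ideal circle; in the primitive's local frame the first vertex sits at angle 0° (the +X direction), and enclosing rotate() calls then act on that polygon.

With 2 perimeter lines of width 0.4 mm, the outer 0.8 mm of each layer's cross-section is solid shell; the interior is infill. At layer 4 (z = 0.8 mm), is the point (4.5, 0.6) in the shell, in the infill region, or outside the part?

shell

At z = 0.8 mm: the cube is present — its section is the full 10.5×21 rectangle; the cylinder at (2, 3.5) is not intersected at this z (z outside [1.5, 18]); the cone at (5, 12) is not intersected at this z (z outside [5, 9.5]); Combining (union): only the 10.5×21 cube is present, so the union is just that shape — 1 connected region; the cube at (5, -2.5) (footprint 20.5×18) is included at this height; Subtracting the remaining from the first: starting from the result so far, the 20.5×18 cube at (5, -2.5) partially overlaps it — only the 85.25 mm² overlap (of its 369.00 mm²) is removed, clipping the outline — 1 connected region. Overall, the cross-section is a single solid region. The nearest boundary edge runs (5.00, 15.50)→(5.00, 0.00); distance from the point to it = 0.50 mm. The point is inside the cross-section, 0.50 mm from the nearest boundary — within the 0.8 mm shell band (2 × 0.4).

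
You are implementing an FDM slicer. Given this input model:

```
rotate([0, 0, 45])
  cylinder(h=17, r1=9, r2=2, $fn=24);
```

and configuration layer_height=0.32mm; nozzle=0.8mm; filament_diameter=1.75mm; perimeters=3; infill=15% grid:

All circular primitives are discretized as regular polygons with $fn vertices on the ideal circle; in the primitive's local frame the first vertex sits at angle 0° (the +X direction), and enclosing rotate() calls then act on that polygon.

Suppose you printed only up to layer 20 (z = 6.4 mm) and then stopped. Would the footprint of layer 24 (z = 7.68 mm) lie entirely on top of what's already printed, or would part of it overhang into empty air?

Compare the two slices. At z = 6.4: the cone (r1=9→r2=2) has section circumradius 6.365 here — a regular 24-gon (area = (24/2)·6.365²·sin(360°/24) = 125.82 mm²); (rotated 45° about Z; rotation is an isometry so areas/perimeters/island counts are preserved). At z = 7.68: the cone: at t=0.452 of its height the radius interpolates to r₁+(r₂−r₁)t = 5.838, giving a regular 24-gon of that circumradius (area = (24/2)·5.838²·sin(360°/24) = 105.84 mm²); (rotated 45° about Z; rotation is an isometry so areas/perimeters/island counts are preserved). Checking containment: the cross-section at z = 7.68 is a subset of the cross-section at z = 6.4.

entirely on top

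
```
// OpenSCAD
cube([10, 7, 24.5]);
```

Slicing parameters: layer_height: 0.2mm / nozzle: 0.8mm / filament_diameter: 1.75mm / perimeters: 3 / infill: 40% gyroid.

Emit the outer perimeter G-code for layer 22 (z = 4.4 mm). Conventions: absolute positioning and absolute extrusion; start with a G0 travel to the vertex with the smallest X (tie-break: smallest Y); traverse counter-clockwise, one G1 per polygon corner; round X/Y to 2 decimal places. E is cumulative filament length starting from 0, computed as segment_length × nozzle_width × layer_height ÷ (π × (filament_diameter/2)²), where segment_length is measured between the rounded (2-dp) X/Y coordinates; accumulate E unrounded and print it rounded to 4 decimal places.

At z = 4.4 mm: the 10×7 cube contributes its full rectangle. The outline is a single polygon with 4 vertices. Extrusion per mm of travel: 0.8 × 0.2 / (π × 0.875²) = 0.066520. Accumulating E over each segment gives final E = 2.2617.

G0 X0.00 Y0.00 Z4.40
G1 X10.00 Y0.00 E0.6652
G1 X10.00 Y7.00 E1.1308
G1 X0.00 Y7.00 E1.7960
G1 X0.00 Y0.00 E2.2617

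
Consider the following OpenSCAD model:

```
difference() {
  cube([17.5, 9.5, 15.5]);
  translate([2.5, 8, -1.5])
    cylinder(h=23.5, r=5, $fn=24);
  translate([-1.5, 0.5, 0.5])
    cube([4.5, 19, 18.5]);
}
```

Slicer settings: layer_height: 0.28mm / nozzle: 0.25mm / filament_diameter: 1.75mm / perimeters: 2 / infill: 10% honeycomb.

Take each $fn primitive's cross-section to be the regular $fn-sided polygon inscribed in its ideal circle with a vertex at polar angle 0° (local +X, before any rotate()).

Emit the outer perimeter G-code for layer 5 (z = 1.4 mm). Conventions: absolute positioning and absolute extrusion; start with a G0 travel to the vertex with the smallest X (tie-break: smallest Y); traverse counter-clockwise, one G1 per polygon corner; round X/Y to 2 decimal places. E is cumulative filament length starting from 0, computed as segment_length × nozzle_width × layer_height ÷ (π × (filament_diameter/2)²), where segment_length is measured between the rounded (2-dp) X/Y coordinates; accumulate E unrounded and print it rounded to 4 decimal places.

At z = 1.4 mm: the cube (footprint 17.5×9.5) is included at this height; the r=5 cylinder at (2.5, 8) gives a regular 24-gon of circumradius 5 (constant along its height); the 4.5×19 cube at (-1.5, 0.5) contributes its full rectangle; Subtracting the remaining from the first: starting from the 17.5×9.5 cube, the r=5 cylinder at (2.5, 8) partially overlaps it — only the 42.39 mm² overlap (of its 77.65 mm²) is removed, clipping the outline; the 4.5×19 cube at (-1.5, 0.5) partially overlaps it — only the 8.13 mm² overlap (of its 85.50 mm²) is removed, clipping the outline — 1 connected region. The outline is a single polygon with 14 vertices. Extrusion per mm of travel: 0.25 × 0.28 / (π × 0.875²) = 0.029103. Accumulating E over each segment gives final E = 1.5188.

G0 X0.00 Y0.00 Z1.40
G1 X17.50 Y0.00 E0.5093
G1 X17.50 Y9.50 E0.7858
G1 X7.24 Y9.50 E1.0844
G1 X7.33 Y9.29 E1.0910
G1 X7.50 Y8.00 E1.1289
G1 X7.33 Y6.71 E1.1667
G1 X6.83 Y5.50 E1.2048
G1 X6.04 Y4.46 E1.2429
G1 X5.00 Y3.67 E1.2809
G1 X3.79 Y3.17 E1.3190
G1 X3.00 Y3.07 E1.3421
G1 X3.00 Y0.50 E1.4169
G1 X0.00 Y0.50 E1.5042
G1 X0.00 Y0.00 E1.5188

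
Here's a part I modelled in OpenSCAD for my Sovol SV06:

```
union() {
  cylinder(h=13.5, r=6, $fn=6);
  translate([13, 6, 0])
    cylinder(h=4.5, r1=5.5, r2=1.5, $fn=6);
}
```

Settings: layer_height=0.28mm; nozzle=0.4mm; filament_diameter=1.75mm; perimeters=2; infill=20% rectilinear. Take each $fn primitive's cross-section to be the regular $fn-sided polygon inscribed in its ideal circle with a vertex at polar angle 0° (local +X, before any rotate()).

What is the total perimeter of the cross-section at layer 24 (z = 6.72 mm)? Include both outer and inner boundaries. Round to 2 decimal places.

At z = 6.72 mm: the r=6 cylinder contributes a regular 6-gon of circumradius 6 (perimeter = 2·6·6.000·sin(180°/6) = 36.00 mm); the cone at (13, 6) is absent (z outside [0, 4.5]); Taking the union: only the r=6 cylinder is present, so the union is just that shape — boundary = 36.00 mm. Overall, the cross-section is a single solid region. Total boundary length (outer) = 36.00 mm.

36.00 mm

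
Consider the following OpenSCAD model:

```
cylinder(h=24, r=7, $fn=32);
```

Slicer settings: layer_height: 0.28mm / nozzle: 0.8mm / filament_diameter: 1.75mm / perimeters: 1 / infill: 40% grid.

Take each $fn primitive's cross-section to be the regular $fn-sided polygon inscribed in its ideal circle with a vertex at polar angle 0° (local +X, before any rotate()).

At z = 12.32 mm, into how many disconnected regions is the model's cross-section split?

1

At z = 12.32 mm: the r=7 cylinder contributes a regular 32-gon of circumradius 7. The result has 1 disconnected region.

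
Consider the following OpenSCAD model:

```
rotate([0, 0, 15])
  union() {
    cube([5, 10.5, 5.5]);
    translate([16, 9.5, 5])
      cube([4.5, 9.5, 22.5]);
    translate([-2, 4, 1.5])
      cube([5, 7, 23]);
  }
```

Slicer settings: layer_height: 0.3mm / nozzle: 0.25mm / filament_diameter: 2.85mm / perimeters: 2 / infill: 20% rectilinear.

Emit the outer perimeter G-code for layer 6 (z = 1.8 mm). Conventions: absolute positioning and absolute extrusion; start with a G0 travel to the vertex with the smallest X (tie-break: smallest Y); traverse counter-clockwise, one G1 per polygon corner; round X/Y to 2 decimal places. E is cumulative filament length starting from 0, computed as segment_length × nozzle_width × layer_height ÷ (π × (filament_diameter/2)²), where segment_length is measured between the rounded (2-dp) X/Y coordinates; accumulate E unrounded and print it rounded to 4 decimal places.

At z = 1.8 mm: the 5×10.5 cube contributes its full rectangle; the cube at (16, 9.5) does not reach this height (z outside [5, 27.5]); the cube at (-2, 4) (footprint 5×7) is included at this height; Taking the union: the regions partially overlap (shared area 19.50 mm²), so overlapping operands fuse into one piece — 1 connected region; (whole slice rotated 15° about Z — lengths, areas and connectivity unchanged). The outline is a single polygon with 8 vertices. Extrusion per mm of travel: 0.25 × 0.3 / (π × 1.425²) = 0.011757. Accumulating E over each segment gives final E = 0.4232.

G0 X-4.78 Y10.11 Z1.80
G1 X-2.97 Y3.35 E0.0823
G1 X-1.04 Y3.86 E0.1057
G1 X0.00 Y0.00 E0.1527
G1 X4.83 Y1.29 E0.2115
G1 X2.11 Y11.44 E0.3351
G1 X0.18 Y10.92 E0.3586
G1 X0.05 Y11.40 E0.3644
G1 X-4.78 Y10.11 E0.4232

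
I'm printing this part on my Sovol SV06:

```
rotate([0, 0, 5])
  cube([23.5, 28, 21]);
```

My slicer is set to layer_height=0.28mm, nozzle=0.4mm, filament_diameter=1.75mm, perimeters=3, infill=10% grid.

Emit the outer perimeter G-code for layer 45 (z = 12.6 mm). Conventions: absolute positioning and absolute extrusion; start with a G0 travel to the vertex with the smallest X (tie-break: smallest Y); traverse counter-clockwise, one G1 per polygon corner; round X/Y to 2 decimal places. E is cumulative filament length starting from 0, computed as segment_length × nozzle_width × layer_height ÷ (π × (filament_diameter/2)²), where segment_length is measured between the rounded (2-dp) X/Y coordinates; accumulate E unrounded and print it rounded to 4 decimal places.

At z = 12.6 mm: the 23.5×28 cube contributes its full rectangle; (rotated 5° about Z; rotation is an isometry so areas/perimeters/island counts are preserved). The outline is a single polygon with 4 vertices. Extrusion per mm of travel: 0.4 × 0.28 / (π × 0.875²) = 0.046564. Accumulating E over each segment gives final E = 4.7957.

G0 X-2.44 Y27.89 Z12.60
G1 X0.00 Y0.00 E1.3036
G1 X23.41 Y2.05 E2.3979
G1 X20.97 Y29.94 E3.7015
G1 X-2.44 Y27.89 E4.7957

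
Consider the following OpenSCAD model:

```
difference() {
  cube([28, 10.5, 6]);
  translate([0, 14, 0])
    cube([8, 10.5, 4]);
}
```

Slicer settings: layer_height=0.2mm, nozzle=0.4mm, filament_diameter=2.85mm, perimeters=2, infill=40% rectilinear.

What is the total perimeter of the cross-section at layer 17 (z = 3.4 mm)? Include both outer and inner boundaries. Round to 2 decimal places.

77.00 mm

At z = 3.4 mm: the 28×10.5 cube contributes its full rectangle (perimeter 77.00 mm); the 8×10.5 cube at (0, 14) contributes its full rectangle (perimeter 37.00 mm); After the difference (first − rest): starting from the 28×10.5 cube, the 8×10.5 cube at (0, 14) misses the remaining region (no effect) — boundary = 77.00 mm. Overall, the cross-section is a single solid region. Total boundary length (outer) = 77.00 mm.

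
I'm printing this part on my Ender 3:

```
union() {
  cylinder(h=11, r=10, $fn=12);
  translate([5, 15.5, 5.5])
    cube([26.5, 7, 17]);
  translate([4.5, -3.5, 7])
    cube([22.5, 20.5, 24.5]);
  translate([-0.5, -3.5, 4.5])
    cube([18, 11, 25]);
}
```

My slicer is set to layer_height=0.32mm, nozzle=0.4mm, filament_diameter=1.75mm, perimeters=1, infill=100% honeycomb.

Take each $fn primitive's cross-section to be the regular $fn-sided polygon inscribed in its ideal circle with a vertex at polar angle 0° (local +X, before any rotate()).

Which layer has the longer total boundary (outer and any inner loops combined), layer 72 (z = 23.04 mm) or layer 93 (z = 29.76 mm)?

Layer 72 (z = 23.04): the cylinder is absent (z outside [0, 11]); the cube at (5, 15.5) is absent (z outside [5.5, 22.5]); the cube at (4.5, -3.5) is present — its section is the full 22.5×20.5 rectangle (perimeter 86.00 mm); the 18×11 cube at (-0.5, -3.5) contributes its full rectangle (perimeter 58.00 mm); Taking the union: the regions partially overlap (shared area 143.00 mm²), so the edge portions inside another operand are dropped and the merged outline is re-measured after clipping — boundary = 96.00 mm. So its perimeter = 96.00 mm. Layer 93 (z = 29.76): the cylinder does not reach this height (z outside [0, 11]); the cube at (5, 15.5) is absent (z outside [5.5, 22.5]); the 22.5×20.5 cube at (4.5, -3.5) contributes its full rectangle (perimeter 86.00 mm); the cube at (-0.5, -3.5) is not intersected at this z (z outside [4.5, 29.5]); Taking the union: only the 22.5×20.5 cube at (4.5, -3.5) is present, so the union is just that shape — boundary = 86.00 mm. So its perimeter = 86.00 mm. Layer 72 is larger (96.00 vs 86.00 mm).

layer 72 (z = 23.04 mm)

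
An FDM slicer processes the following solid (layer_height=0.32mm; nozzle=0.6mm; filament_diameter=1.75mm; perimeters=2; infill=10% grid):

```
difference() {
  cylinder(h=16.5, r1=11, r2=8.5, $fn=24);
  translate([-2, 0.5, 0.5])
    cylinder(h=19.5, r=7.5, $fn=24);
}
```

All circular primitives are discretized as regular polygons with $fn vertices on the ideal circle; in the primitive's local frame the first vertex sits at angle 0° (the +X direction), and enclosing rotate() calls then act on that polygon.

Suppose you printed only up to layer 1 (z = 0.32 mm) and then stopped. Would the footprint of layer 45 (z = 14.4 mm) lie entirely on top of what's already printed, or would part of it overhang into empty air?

entirely on top

Compare the two slices. At z = 0.32: the cone (r1=11→r2=8.5) has section circumradius 10.952 here — a regular 24-gon (area = (24/2)·10.952²·sin(360°/24) = 372.50 mm²); the cylinder at (-2, 0.5) is absent (z outside [0.5, 20]); Taking the first minus the rest: none of the subtracted shapes is present at this height, so the cone is unchanged — area = 372.50 mm². At z = 14.4: the cone (r1=11→r2=8.5) has section circumradius 8.818 here — a regular 24-gon (area = (24/2)·8.818²·sin(360°/24) = 241.51 mm²); the cylinder at (-2, 0.5): section is a regular 24-gon, circumradius r=7.5 (area = (24/2)·7.500²·sin(360°/24) = 174.70 mm²); Taking the first minus the rest: starting from the cone (241.51 mm²), the r=7.5 cylinder at (-2, 0.5) partially overlaps it — only the 167.68 mm² overlap (of its 174.70 mm²) is removed, clipping the outline — area = 73.83 mm². Checking containment: the cross-section at z = 14.4 is a subset of the cross-section at z = 0.32.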